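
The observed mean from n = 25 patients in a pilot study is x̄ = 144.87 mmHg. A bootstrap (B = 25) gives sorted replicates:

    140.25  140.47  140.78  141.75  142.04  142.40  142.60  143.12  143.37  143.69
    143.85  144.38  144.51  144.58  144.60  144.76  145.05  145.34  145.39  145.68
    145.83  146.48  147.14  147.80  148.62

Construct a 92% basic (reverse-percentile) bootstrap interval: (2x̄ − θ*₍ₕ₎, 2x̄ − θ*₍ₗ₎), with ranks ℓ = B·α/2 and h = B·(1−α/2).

(141.94, 149.49)

Percentile endpoints at ranks 1 and 24: θ*₍1₎ = 140.25, θ*₍24₎ = 147.80.
Basic interval reflects these around x̄:
  lower = 2 × 144.87 − 147.80 = 141.94
  upper = 2 × 144.87 − 140.25 = 149.49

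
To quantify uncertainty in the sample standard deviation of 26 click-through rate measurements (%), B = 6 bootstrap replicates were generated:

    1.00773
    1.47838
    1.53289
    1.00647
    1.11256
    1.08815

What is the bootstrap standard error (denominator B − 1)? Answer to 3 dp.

Bootstrap SE is the standard deviation of the 6 replicate standard deviations.
Mean of replicates: (1.00773 + 1.47838 + 1.53289 + 1.00647 + 1.11256 + 1.08815) / 6 = 7.226180 / 6 = 1.204363
Sum of squared deviations: (−0.196633)² + (+0.274017)² + (+0.328527)² + (−0.197893)² + (−0.091803)² + (−0.116213)² = 0.282775
Variance = 0.282775 / 5 = 0.056555
SE* = √0.056555

SE* = 0.238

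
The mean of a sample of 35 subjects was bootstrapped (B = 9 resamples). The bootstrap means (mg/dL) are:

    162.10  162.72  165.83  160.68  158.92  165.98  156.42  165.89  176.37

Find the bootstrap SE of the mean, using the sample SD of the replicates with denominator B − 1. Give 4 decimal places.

Bootstrap SE is the standard deviation of the 9 replicate means.
Mean of replicates: (162.10 + 162.72 + 165.83 + 160.68 + 158.92 + 165.98 + 156.42 + 165.89 + 176.37) / 9 = 1474.91000 / 9 = 163.87889
Sum of squared deviations: (−1.77889)² + (−1.15889)² + (+1.95111)² + (−3.19889)² + (−4.95889)² + (+2.10111)² + (−7.45889)² + (+2.01111)² + (+12.49111)² = 263.25989
Variance = 263.25989 / 8 = 32.90749
SE* = √32.90749

SE* = 5.7365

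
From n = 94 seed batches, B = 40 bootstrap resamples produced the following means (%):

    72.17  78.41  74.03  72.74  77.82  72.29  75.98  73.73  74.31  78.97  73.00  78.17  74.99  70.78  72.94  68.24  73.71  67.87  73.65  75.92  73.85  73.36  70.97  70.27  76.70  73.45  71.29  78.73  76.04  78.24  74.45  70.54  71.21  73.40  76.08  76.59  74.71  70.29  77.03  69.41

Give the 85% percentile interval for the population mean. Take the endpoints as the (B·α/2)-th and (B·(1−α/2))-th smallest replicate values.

(69.41, 78.24)

Sorted replicates: 67.87, 68.24, 69.41, 70.27, 70.29, 70.54, 70.78, 70.97, 71.21, 71.29, 72.17, 72.29, 72.74, 72.94, 73.00, 73.36, 73.40, 73.45, 73.65, 73.71, 73.73, 73.85, 74.03, 74.31, 74.45, 74.71, 74.99, 75.92, 75.98, 76.04, 76.08, 76.59, 76.70, 77.03, 77.82, 78.17, 78.24, 78.41, 78.73, 78.97
α = 0.15; lower rank = 40 × 0.075 = 3; upper rank = 40 × 0.925 = 37.
The 3rd smallest replicate is 69.41; the 37th is 78.24.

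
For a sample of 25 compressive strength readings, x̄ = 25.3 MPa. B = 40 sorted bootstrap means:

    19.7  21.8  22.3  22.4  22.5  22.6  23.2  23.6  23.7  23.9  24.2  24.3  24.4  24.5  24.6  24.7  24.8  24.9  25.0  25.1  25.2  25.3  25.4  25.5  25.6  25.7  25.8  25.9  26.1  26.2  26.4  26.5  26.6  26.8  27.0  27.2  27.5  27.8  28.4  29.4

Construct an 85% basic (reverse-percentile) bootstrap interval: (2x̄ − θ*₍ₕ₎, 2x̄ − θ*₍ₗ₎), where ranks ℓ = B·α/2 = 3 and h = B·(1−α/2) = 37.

(23.1, 28.3)

Percentile endpoints at ranks 3 and 37: θ*₍3₎ = 22.3, θ*₍37₎ = 27.5.
Basic interval reflects these around x̄:
  lower = 2 × 25.3 − 27.5 = 23.1
  upper = 2 × 25.3 − 22.3 = 28.3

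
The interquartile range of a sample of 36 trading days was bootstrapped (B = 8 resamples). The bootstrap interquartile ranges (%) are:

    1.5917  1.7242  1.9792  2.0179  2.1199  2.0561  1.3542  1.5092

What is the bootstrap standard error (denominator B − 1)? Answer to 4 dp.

Bootstrap SE is the standard deviation of the 8 replicate interquartile ranges.
Mean of replicates: (1.5917 + 1.7242 + 1.9792 + 2.0179 + 2.1199 + 2.0561 + 1.3542 + 1.5092) / 8 = 14.35240 / 8 = 1.79405
Sum of squared deviations: (−0.20235)² + (−0.06985)² + (+0.18515)² + (+0.22385)² + (+0.32585)² + (+0.26205)² + (−0.43985)² + (−0.28485)² = 0.57967
Variance = 0.57967 / 7 = 0.08281
SE* = √0.08281

SE* = 0.2878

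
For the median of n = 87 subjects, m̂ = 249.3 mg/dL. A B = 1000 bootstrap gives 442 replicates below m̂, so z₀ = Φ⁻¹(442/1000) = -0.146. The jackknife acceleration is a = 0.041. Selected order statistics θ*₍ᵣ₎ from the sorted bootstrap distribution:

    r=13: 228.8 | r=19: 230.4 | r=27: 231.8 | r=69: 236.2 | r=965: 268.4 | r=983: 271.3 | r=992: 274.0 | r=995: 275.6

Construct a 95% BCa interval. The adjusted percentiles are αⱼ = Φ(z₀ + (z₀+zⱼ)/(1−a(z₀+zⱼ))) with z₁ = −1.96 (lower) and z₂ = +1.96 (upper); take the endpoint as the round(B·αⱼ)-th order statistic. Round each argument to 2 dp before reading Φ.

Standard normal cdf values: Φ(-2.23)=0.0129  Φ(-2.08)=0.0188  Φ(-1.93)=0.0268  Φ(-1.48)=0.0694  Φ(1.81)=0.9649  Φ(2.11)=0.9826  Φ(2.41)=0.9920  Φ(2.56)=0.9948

(230.4, 268.4)

Lower: z₀ + z₁ = -0.146 + (-1.960) = -2.106; 1 − a(z₀+z₁) = 1 − (0.041)(-2.106) = 1.0863; argument = -0.146 + (-2.106)/1.0863 = -2.0846 → -2.08.
α₁ = Φ(-2.08) = 0.0188; rank = round(1000 × 0.0188) = 19; θ*₍19₎ = 230.4.
Upper: z₀ + z₂ = 1.814; 1 − a(z₀+z₂) = 0.9256; argument = 1.8138 → 1.81; α₂ = 0.9649; rank = 965; θ*₍965₎ = 268.4.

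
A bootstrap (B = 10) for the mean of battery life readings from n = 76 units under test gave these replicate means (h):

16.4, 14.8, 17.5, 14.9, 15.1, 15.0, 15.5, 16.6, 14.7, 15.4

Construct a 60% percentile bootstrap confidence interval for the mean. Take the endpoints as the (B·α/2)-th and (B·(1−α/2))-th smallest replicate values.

(14.8, 16.4)

Sorted replicates: 14.7, 14.8, 14.9, 15.0, 15.1, 15.4, 15.5, 16.4, 16.6, 17.5
α = 0.40; lower rank = 10 × 0.200 = 2; upper rank = 10 × 0.800 = 8.
The 2nd smallest replicate is 14.8; the 8th is 16.4.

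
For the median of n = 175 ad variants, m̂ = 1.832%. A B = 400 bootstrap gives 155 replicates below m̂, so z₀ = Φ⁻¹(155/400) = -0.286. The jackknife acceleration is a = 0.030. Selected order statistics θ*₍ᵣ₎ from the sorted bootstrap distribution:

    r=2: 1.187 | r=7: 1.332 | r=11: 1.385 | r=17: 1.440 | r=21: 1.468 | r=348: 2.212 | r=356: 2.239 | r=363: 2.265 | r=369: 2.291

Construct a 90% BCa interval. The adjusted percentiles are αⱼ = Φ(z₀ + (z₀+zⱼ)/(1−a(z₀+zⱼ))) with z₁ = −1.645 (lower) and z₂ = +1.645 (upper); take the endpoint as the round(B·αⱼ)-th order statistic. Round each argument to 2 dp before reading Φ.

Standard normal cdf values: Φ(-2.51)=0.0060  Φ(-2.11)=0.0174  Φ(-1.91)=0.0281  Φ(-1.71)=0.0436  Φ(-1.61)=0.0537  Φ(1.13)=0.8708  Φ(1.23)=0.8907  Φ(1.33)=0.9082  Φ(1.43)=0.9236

(1.332, 2.212)

Lower: z₀ + z₁ = -0.286 + (-1.645) = -1.931; 1 − a(z₀+z₁) = 1 − (0.030)(-1.931) = 1.0579; argument = -0.286 + (-1.931)/1.0579 = -2.1113 → -2.11.
α₁ = Φ(-2.11) = 0.0174; rank = round(400 × 0.0174) = 7; θ*₍7₎ = 1.332.
Upper: z₀ + z₂ = 1.359; 1 − a(z₀+z₂) = 0.9592; argument = 1.1308 → 1.13; α₂ = 0.8708; rank = 348; θ*₍348₎ = 2.212.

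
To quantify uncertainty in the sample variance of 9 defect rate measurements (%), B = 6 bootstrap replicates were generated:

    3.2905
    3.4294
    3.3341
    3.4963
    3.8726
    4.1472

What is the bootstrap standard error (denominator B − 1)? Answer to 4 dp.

Bootstrap SE is the standard deviation of the 6 replicate variances.
Mean of replicates: (3.2905 + 3.4294 + 3.3341 + 3.4963 + 3.8726 + 4.1472) / 6 = 21.57010 / 6 = 3.59502
Sum of squared deviations: (−0.30452)² + (−0.16562)² + (−0.26092)² + (−0.09872)² + (+0.27758)² + (+0.55218)² = 0.57994
Variance = 0.57994 / 5 = 0.11599
SE* = √0.11599

SE* = 0.3406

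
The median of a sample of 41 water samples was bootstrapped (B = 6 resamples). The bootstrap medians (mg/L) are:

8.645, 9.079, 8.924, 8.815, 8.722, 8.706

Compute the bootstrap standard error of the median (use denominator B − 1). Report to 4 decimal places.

SE* = 0.1619

Bootstrap SE is the standard deviation of the 6 replicate medians.
Mean of replicates: (8.645 + 9.079 + 8.924 + 8.815 + 8.722 + 8.706) / 6 = 52.89100 / 6 = 8.81517
Sum of squared deviations: (−0.17017)² + (+0.26383)² + (+0.10883)² + (−0.00017)² + (−0.09317)² + (−0.10917)² = 0.13101
Variance = 0.13101 / 5 = 0.02620
SE* = √0.02620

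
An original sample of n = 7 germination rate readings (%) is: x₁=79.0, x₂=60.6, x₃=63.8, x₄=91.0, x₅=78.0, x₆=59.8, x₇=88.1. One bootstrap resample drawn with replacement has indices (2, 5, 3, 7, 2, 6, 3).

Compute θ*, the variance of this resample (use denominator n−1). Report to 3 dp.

θ* = 119.301

Resample values: 60.6, 78.0, 63.8, 88.1, 60.6, 59.8, 63.8.
Mean = 67.8143; sum of squared deviations = 715.8086
s² = 715.8086 / 6 = 119.3014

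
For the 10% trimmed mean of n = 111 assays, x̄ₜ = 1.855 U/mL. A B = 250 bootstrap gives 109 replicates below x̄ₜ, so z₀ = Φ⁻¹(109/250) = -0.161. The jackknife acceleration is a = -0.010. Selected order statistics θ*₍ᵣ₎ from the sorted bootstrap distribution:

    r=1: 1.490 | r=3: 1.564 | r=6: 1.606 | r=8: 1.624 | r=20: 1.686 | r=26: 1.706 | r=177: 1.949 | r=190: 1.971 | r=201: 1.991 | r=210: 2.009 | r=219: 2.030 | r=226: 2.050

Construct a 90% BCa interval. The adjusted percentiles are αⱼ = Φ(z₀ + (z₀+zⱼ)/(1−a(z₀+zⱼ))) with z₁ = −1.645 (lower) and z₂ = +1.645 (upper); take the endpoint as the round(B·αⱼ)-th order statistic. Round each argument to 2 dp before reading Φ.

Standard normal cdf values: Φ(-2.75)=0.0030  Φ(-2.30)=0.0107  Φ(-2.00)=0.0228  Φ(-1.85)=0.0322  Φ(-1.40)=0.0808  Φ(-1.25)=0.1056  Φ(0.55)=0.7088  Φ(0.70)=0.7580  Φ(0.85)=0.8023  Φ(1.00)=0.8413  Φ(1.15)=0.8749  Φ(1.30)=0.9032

(1.606, 2.050)

Lower: z₀ + z₁ = -0.161 + (-1.645) = -1.806; 1 − a(z₀+z₁) = 1 − (-0.010)(-1.806) = 0.9819; argument = -0.161 + (-1.806)/0.9819 = -2.0002 → -2.00.
α₁ = Φ(-2.00) = 0.0228; rank = round(250 × 0.0228) = 6; θ*₍6₎ = 1.606.
Upper: z₀ + z₂ = 1.484; 1 − a(z₀+z₂) = 1.0148; argument = 1.3013 → 1.30; α₂ = 0.9032; rank = 226; θ*₍226₎ = 2.050.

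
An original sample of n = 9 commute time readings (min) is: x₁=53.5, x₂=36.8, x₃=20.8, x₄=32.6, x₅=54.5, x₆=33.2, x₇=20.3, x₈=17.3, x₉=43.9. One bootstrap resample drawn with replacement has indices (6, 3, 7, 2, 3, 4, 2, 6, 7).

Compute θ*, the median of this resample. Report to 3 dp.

θ* = 32.600

Resample values: 33.2, 20.8, 20.3, 36.8, 20.8, 32.6, 36.8, 33.2, 20.3.
Sorted: 20.3, 20.3, 20.8, 20.8, 32.6, 33.2, 33.2, 36.8, 36.8
Median = middle value = 32.600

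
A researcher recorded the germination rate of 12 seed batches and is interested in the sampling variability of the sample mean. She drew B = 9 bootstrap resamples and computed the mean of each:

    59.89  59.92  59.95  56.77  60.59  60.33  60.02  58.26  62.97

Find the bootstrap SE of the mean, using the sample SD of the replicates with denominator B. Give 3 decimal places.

Bootstrap SE is the standard deviation of the 9 replicate means.
Mean of replicates: (59.89 + 59.92 + 59.95 + 56.77 + 60.59 + 60.33 + 60.02 + 58.26 + 62.97) / 9 = 538.7000 / 9 = 59.8556
Sum of squared deviations: (+0.0344)² + (+0.0644)² + (+0.0944)² + (−3.0856)² + (+0.7344)² + (+0.4744)² + (+0.1644)² + (−1.5956)² + (+3.1144)² = 22.5720
Variance = 22.5720 / 9 = 2.5080
SE* = √2.5080

SE* = 1.584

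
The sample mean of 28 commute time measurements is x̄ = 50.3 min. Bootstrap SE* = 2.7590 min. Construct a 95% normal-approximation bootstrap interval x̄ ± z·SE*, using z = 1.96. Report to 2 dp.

Margin = 1.96 × 2.7590 = 5.408
Interval: 50.3 ± 5.408

(44.89, 55.71)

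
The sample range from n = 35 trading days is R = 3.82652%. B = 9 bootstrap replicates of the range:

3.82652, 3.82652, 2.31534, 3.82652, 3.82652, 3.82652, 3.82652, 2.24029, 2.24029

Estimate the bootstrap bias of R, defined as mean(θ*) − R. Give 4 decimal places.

bias = −0.5204

mean(θ*) = (3.82652 + 3.82652 + 2.31534 + 3.82652 + 3.82652 + 3.82652 + 3.82652 + 2.24029 + 2.24029) / 9 = 3.30612
bias = 3.30612 − 3.82652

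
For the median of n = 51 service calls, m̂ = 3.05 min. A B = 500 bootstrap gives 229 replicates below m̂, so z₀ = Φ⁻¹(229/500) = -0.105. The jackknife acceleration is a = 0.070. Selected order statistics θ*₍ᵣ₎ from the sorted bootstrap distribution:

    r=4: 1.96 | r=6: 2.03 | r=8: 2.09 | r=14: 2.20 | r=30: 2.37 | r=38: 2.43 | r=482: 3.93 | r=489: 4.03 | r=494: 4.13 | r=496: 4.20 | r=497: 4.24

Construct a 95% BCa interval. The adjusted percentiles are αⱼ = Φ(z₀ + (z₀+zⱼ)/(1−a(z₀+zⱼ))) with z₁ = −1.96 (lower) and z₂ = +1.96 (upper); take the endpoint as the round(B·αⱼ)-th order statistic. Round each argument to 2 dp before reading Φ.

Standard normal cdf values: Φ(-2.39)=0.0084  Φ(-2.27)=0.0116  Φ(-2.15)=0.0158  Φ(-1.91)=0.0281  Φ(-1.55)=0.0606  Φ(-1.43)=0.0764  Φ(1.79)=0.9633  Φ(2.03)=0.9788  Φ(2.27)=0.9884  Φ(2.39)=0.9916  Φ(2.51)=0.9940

Lower: z₀ + z₁ = -0.105 + (-1.960) = -2.065; 1 − a(z₀+z₁) = 1 − (0.070)(-2.065) = 1.1445; argument = -0.105 + (-2.065)/1.1445 = -1.9092 → -1.91.
α₁ = Φ(-1.91) = 0.0281; rank = round(500 × 0.0281) = 14; θ*₍14₎ = 2.20.
Upper: z₀ + z₂ = 1.855; 1 − a(z₀+z₂) = 0.8701; argument = 2.0268 → 2.03; α₂ = 0.9788; rank = 489; θ*₍489₎ = 4.03.

(2.20, 4.03)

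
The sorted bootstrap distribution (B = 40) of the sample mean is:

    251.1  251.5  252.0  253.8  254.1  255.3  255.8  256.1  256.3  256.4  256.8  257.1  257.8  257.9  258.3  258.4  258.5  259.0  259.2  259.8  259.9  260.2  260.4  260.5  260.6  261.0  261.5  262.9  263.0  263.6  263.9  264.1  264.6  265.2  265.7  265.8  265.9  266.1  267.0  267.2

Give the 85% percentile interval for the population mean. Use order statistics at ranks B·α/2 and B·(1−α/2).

(252.0, 265.9)

α = 0.15; lower rank = 40 × 0.075 = 3; upper rank = 40 × 0.925 = 37.
The 3rd smallest replicate is 252.0; the 37th is 265.9.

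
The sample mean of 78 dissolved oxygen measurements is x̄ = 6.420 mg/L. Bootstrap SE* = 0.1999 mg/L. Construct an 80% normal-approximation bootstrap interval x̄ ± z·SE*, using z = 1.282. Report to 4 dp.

(6.1637, 6.6763)

Margin = 1.282 × 0.1999 = 0.25627
Interval: 6.420 ± 0.25627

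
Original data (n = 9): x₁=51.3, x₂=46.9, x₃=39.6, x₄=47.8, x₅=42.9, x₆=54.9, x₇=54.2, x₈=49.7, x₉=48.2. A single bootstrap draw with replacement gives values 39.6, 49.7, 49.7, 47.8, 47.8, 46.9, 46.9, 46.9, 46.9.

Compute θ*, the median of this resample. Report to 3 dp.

θ* = 46.900

Sorted: 39.6, 46.9, 46.9, 46.9, 46.9, 47.8, 47.8, 49.7, 49.7
Median = middle value = 46.900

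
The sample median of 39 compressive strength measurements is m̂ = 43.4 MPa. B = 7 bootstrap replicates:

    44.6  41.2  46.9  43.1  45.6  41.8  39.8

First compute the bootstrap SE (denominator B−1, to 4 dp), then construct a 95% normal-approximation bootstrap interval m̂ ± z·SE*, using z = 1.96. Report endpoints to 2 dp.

(38.41, 48.39)

Mean of replicates = 43.2857; sum of squared deviations = 38.8886; SE* = √(38.8886/6) = 2.5459
Margin = 1.96 × 2.5459 = 4.990
Interval: 43.4 ± 4.990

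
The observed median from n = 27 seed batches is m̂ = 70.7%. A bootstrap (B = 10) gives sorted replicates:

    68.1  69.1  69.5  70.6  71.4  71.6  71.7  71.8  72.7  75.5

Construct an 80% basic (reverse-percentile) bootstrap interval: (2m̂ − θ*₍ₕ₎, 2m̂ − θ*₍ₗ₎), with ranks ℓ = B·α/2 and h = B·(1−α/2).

Percentile endpoints at ranks 1 and 9: θ*₍1₎ = 68.1, θ*₍9₎ = 72.7.
Basic interval reflects these around m̂:
  lower = 2 × 70.7 − 72.7 = 68.7
  upper = 2 × 70.7 − 68.1 = 73.3

(68.7, 73.3)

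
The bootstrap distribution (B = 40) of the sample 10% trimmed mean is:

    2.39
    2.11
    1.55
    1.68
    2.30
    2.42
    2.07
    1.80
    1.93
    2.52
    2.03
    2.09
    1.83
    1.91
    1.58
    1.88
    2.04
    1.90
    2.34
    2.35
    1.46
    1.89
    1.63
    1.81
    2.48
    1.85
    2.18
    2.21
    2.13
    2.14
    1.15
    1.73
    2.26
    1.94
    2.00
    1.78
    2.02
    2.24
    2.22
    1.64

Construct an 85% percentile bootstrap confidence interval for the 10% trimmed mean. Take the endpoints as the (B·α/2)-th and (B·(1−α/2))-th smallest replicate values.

(1.55, 2.39)

Sorted replicates: 1.15, 1.46, 1.55, 1.58, 1.63, 1.64, 1.68, 1.73, 1.78, 1.80, 1.81, 1.83, 1.85, 1.88, 1.89, 1.90, 1.91, 1.93, 1.94, 2.00, 2.02, 2.03, 2.04, 2.07, 2.09, 2.11, 2.13, 2.14, 2.18, 2.21, 2.22, 2.24, 2.26, 2.30, 2.34, 2.35, 2.39, 2.42, 2.48, 2.52
α = 0.15; lower rank = 40 × 0.075 = 3; upper rank = 40 × 0.925 = 37.
The 3rd smallest replicate is 1.55; the 37th is 2.39.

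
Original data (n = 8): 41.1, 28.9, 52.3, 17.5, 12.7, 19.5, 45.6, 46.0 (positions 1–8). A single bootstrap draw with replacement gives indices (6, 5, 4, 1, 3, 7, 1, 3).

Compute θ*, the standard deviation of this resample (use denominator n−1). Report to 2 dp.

θ* = 16.16

Resample values: 19.5, 12.7, 17.5, 41.1, 52.3, 45.6, 41.1, 52.3.
Mean = 35.2625; sum of squared deviations = 1828.5987
s² = 1828.5987 / 7 = 261.2284
s = √261.2284 = 16.16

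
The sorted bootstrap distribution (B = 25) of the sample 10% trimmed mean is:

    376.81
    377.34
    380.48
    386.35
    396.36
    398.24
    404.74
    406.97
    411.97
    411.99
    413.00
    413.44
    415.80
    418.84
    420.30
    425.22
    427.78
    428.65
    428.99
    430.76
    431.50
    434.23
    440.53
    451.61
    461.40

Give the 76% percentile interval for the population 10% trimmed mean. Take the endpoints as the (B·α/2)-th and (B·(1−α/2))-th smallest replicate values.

(380.48, 434.23)

α = 0.24; lower rank = 25 × 0.120 = 3; upper rank = 25 × 0.880 = 22.
The 3rd smallest replicate is 380.48; the 22nd is 434.23.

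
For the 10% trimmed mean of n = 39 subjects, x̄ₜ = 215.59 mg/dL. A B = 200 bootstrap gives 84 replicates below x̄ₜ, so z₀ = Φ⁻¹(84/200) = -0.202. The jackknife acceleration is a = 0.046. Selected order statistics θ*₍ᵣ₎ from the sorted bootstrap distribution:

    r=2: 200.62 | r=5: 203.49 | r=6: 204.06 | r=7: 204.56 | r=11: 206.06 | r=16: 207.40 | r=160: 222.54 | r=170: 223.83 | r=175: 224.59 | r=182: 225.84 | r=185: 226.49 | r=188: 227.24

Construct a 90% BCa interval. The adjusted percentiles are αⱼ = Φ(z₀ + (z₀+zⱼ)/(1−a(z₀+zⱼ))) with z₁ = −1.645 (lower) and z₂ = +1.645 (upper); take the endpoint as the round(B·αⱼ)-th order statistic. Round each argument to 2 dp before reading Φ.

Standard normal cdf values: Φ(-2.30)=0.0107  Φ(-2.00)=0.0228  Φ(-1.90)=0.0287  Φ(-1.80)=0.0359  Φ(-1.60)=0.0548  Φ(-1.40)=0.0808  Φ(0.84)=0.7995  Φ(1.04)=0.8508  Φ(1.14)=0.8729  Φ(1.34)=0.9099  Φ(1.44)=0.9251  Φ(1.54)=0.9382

(204.06, 225.84)

Lower: z₀ + z₁ = -0.202 + (-1.645) = -1.847; 1 − a(z₀+z₁) = 1 − (0.046)(-1.847) = 1.0850; argument = -0.202 + (-1.847)/1.0850 = -1.9044 → -1.90.
α₁ = Φ(-1.90) = 0.0287; rank = round(200 × 0.0287) = 6; θ*₍6₎ = 204.06.
Upper: z₀ + z₂ = 1.443; 1 − a(z₀+z₂) = 0.9336; argument = 1.3436 → 1.34; α₂ = 0.9099; rank = 182; θ*₍182₎ = 225.84.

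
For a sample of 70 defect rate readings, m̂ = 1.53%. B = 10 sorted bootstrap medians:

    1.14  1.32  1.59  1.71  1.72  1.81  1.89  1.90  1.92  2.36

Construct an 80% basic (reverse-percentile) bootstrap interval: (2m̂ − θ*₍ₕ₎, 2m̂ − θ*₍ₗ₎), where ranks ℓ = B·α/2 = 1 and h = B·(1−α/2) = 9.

(1.14, 1.92)

Percentile endpoints at ranks 1 and 9: θ*₍1₎ = 1.14, θ*₍9₎ = 1.92.
Basic interval reflects these around m̂:
  lower = 2 × 1.53 − 1.92 = 1.14
  upper = 2 × 1.53 − 1.14 = 1.92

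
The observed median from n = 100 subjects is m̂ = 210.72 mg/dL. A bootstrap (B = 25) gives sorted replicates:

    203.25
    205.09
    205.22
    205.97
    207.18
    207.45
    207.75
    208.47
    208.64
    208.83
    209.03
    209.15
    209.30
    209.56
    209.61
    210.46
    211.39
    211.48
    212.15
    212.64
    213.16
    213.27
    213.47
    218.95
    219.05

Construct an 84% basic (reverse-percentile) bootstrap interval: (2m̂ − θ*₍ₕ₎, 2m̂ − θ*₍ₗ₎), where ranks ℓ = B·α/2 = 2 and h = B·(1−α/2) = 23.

(207.97, 216.35)

Percentile endpoints at ranks 2 and 23: θ*₍2₎ = 205.09, θ*₍23₎ = 213.47.
Basic interval reflects these around m̂:
  lower = 2 × 210.72 − 213.47 = 207.97
  upper = 2 × 210.72 − 205.09 = 216.35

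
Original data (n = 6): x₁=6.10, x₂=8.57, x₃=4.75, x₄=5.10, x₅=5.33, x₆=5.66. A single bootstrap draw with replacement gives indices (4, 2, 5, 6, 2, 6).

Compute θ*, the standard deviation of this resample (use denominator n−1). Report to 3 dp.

θ* = 1.631

Resample values: 5.10, 8.57, 5.33, 5.66, 8.57, 5.66.
Mean = 6.4817; sum of squared deviations = 13.3079
s² = 13.3079 / 5 = 2.6616
s = √2.6616 = 1.631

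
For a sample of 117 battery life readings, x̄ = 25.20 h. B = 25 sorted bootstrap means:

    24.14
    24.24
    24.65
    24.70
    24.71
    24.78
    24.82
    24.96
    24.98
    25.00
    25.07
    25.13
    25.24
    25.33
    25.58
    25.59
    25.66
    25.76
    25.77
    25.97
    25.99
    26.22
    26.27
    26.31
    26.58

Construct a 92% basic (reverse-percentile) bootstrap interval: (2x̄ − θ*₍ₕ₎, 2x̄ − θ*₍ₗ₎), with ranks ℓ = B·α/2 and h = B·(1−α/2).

Percentile endpoints at ranks 1 and 24: θ*₍1₎ = 24.14, θ*₍24₎ = 26.31.
Basic interval reflects these around x̄:
  lower = 2 × 25.20 − 26.31 = 24.09
  upper = 2 × 25.20 − 24.14 = 26.26

(24.09, 26.26)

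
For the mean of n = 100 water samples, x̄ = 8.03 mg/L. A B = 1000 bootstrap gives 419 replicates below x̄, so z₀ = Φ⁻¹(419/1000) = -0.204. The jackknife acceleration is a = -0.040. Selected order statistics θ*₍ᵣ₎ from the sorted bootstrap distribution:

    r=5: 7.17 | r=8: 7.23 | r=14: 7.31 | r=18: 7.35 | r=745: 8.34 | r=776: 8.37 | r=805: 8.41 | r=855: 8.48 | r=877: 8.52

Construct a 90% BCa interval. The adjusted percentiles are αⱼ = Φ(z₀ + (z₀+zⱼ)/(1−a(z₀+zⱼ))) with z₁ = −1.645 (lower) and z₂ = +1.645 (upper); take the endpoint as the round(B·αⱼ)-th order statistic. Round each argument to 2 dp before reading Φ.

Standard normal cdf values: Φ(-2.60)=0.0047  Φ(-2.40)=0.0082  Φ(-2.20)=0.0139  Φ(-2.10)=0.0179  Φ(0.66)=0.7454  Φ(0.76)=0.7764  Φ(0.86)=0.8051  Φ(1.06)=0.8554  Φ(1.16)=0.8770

Lower: z₀ + z₁ = -0.204 + (-1.645) = -1.849; 1 − a(z₀+z₁) = 1 − (-0.040)(-1.849) = 0.9260; argument = -0.204 + (-1.849)/0.9260 = -2.2007 → -2.20.
α₁ = Φ(-2.20) = 0.0139; rank = round(1000 × 0.0139) = 14; θ*₍14₎ = 7.31.
Upper: z₀ + z₂ = 1.441; 1 − a(z₀+z₂) = 1.0576; argument = 1.1585 → 1.16; α₂ = 0.8770; rank = 877; θ*₍877₎ = 8.52.

(7.31, 8.52)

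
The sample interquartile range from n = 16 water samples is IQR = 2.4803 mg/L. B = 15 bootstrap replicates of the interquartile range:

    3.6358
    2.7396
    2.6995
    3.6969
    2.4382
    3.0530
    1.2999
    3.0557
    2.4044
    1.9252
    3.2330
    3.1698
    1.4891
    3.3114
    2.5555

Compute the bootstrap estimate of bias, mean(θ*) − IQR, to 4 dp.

mean(θ*) = (3.6358 + 2.7396 + 2.6995 + 3.6969 + 2.4382 + 3.0530 + 1.2999 + 3.0557 + 2.4044 + 1.9252 + 3.2330 + 3.1698 + 1.4891 + 3.3114 + 2.5555) / 15 = 2.71380
bias = 2.71380 − 2.4803

bias = +0.2335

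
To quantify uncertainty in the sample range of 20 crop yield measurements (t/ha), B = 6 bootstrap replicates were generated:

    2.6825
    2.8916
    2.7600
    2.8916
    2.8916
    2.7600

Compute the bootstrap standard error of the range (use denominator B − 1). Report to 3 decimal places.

SE* = 0.091

Bootstrap SE is the standard deviation of the 6 replicate ranges.
Mean of replicates: (2.6825 + 2.8916 + 2.7600 + 2.8916 + 2.8916 + 2.7600) / 6 = 16.87730 / 6 = 2.81288
Sum of squared deviations: (−0.13038)² + (+0.07872)² + (−0.05288)² + (+0.07872)² + (+0.07872)² + (−0.05288)² = 0.04118
Variance = 0.04118 / 5 = 0.00824
SE* = √0.00824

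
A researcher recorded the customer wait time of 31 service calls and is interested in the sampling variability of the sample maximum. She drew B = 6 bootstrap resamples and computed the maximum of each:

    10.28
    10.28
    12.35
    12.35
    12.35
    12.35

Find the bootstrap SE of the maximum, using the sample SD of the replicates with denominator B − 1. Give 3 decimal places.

Bootstrap SE is the standard deviation of the 6 replicate maximums.
Mean of replicates: (10.28 + 10.28 + 12.35 + 12.35 + 12.35 + 12.35) / 6 = 69.9600 / 6 = 11.6600
Sum of squared deviations: (−1.3800)² + (−1.3800)² + (+0.6900)² + (+0.6900)² + (+0.6900)² + (+0.6900)² = 5.7132
Variance = 5.7132 / 5 = 1.1426
SE* = √1.1426

SE* = 1.069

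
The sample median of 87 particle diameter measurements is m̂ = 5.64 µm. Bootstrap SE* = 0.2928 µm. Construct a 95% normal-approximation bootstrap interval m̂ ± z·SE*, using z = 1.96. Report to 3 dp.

Margin = 1.96 × 0.2928 = 0.5739
Interval: 5.64 ± 0.5739

(5.066, 6.214)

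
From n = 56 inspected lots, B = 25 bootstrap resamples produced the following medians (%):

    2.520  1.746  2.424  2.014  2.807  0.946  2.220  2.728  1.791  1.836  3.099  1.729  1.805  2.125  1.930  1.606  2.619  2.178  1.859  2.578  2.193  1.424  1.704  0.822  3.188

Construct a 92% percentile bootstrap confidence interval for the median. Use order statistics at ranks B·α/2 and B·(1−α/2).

Sorted replicates: 0.822, 0.946, 1.424, 1.606, 1.704, 1.729, 1.746, 1.791, 1.805, 1.836, 1.859, 1.930, 2.014, 2.125, 2.178, 2.193, 2.220, 2.424, 2.520, 2.578, 2.619, 2.728, 2.807, 3.099, 3.188
α = 0.08; lower rank = 25 × 0.040 = 1; upper rank = 25 × 0.960 = 24.
The 1st smallest replicate is 0.822; the 24th is 3.099.

(0.822, 3.099)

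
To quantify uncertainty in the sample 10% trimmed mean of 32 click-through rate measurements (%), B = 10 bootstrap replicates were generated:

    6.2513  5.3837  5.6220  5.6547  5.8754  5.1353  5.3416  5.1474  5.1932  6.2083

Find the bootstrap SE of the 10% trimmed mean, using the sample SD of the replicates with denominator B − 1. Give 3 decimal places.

SE* = 0.418

Bootstrap SE is the standard deviation of the 10 replicate 10% trimmed means.
Mean of replicates: (6.2513 + 5.3837 + 5.6220 + 5.6547 + 5.8754 + 5.1353 + 5.3416 + 5.1474 + 5.1932 + 6.2083) / 10 = 55.81290 / 10 = 5.58129
Sum of squared deviations: (+0.67001)² + (−0.19759)² + (+0.04071)² + (+0.07341)² + (+0.29411)² + (−0.44599)² + (−0.23969)² + (−0.43389)² + (−0.38809)² + (+0.62701)² = 1.56988
Variance = 1.56988 / 9 = 0.17443
SE* = √0.17443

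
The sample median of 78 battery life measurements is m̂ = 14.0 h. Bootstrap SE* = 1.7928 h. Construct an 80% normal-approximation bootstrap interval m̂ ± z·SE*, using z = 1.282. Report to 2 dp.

Margin = 1.282 × 1.7928 = 2.298
Interval: 14.0 ± 2.298

(11.70, 16.30)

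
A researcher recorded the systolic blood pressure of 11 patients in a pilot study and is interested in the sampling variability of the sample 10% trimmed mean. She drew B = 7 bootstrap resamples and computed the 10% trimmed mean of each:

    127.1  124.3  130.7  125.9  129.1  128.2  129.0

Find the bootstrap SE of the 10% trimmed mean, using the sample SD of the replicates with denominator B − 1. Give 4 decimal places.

Bootstrap SE is the standard deviation of the 7 replicate 10% trimmed means.
Mean of replicates: (127.1 + 124.3 + 130.7 + 125.9 + 129.1 + 128.2 + 129.0) / 7 = 894.30000 / 7 = 127.75714
Sum of squared deviations: (−0.65714)² + (−3.45714)² + (+2.94286)² + (−1.85714)² + (+1.34286)² + (+0.44286)² + (+1.24286)² = 28.03714
Variance = 28.03714 / 6 = 4.67286
SE* = √4.67286

SE* = 2.1617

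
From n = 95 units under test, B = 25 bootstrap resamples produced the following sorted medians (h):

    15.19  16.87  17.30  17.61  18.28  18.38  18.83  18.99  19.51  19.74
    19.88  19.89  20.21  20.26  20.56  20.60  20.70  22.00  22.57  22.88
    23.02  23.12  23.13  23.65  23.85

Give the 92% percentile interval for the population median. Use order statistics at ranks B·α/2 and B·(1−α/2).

(15.19, 23.65)

α = 0.08; lower rank = 25 × 0.040 = 1; upper rank = 25 × 0.960 = 24.
The 1st smallest replicate is 15.19; the 24th is 23.65.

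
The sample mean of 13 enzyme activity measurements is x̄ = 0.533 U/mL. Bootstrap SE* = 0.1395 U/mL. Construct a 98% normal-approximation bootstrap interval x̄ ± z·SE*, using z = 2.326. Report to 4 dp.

Margin = 2.326 × 0.1395 = 0.32448
Interval: 0.533 ± 0.32448

(0.2085, 0.8575)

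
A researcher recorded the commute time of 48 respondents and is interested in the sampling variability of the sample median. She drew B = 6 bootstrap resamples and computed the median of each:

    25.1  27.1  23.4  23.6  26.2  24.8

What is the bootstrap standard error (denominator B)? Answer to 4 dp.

SE* = 1.3174

Bootstrap SE is the standard deviation of the 6 replicate medians.
Mean of replicates: (25.1 + 27.1 + 23.4 + 23.6 + 26.2 + 24.8) / 6 = 150.20000 / 6 = 25.03333
Sum of squared deviations: (+0.06667)² + (+2.06667)² + (−1.63333)² + (−1.43333)² + (+1.16667)² + (−0.23333)² = 10.41333
Variance = 10.41333 / 6 = 1.73556
SE* = √1.73556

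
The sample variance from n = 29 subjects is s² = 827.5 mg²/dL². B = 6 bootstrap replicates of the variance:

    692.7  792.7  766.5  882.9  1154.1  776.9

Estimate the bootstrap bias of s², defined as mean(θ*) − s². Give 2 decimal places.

bias = +16.80

mean(θ*) = (692.7 + 792.7 + 766.5 + 882.9 + 1154.1 + 776.9) / 6 = 844.300
bias = 844.300 − 827.5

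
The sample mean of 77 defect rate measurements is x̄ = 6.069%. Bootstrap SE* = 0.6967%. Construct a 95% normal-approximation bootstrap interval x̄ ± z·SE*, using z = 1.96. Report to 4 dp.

(4.7035, 7.4345)

Margin = 1.96 × 0.6967 = 1.36553
Interval: 6.069 ± 1.36553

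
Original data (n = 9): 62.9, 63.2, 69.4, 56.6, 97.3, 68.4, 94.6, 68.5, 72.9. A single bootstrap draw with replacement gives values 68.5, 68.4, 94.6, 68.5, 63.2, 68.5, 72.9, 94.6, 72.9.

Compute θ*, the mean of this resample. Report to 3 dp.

θ* = 74.678

Mean = (68.5 + 68.4 + 94.6 + 68.5 + 63.2 + 68.5 + 72.9 + 94.6 + 72.9) / 9 = 672.10 / 9 = 74.678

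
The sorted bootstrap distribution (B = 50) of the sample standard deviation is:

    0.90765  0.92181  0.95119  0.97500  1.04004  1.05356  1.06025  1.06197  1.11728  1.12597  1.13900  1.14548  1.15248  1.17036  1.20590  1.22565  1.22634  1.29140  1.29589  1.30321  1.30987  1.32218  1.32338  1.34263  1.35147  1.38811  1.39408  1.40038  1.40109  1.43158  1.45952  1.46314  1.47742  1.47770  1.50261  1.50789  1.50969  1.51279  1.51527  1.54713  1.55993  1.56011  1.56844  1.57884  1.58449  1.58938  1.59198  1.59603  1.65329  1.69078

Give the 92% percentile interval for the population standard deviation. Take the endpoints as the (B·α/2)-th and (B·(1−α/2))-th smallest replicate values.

α = 0.08; lower rank = 50 × 0.040 = 2; upper rank = 50 × 0.960 = 48.
The 2nd smallest replicate is 0.92181; the 48th is 1.59603.

(0.92181, 1.59603)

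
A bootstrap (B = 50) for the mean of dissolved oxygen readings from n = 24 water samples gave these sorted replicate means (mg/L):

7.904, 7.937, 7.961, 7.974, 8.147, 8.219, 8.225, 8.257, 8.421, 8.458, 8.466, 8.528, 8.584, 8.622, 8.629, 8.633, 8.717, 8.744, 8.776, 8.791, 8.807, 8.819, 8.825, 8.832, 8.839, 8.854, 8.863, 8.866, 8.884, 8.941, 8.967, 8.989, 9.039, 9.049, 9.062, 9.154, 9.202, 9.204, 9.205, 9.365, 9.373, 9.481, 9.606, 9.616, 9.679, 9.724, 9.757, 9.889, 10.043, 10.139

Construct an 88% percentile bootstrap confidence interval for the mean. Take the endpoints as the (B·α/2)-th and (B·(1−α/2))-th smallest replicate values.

(7.961, 9.757)

α = 0.12; lower rank = 50 × 0.060 = 3; upper rank = 50 × 0.940 = 47.
The 3rd smallest replicate is 7.961; the 47th is 9.757.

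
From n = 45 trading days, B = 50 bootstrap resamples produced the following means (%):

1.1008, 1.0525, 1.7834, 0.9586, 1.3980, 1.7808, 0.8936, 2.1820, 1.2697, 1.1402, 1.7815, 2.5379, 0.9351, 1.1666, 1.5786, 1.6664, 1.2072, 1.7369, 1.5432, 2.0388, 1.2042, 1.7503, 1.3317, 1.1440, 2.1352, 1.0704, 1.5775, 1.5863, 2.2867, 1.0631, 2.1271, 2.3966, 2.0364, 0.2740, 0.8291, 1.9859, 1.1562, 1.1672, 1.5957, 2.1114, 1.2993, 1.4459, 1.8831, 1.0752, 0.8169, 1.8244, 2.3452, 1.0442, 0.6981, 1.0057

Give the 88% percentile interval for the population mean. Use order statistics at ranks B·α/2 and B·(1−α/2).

Sorted replicates: 0.2740, 0.6981, 0.8169, 0.8291, 0.8936, 0.9351, 0.9586, 1.0057, 1.0442, 1.0525, 1.0631, 1.0704, 1.0752, 1.1008, 1.1402, 1.1440, 1.1562, 1.1666, 1.1672, 1.2042, 1.2072, 1.2697, 1.2993, 1.3317, 1.3980, 1.4459, 1.5432, 1.5775, 1.5786, 1.5863, 1.5957, 1.6664, 1.7369, 1.7503, 1.7808, 1.7815, 1.7834, 1.8244, 1.8831, 1.9859, 2.0364, 2.0388, 2.1114, 2.1271, 2.1352, 2.1820, 2.2867, 2.3452, 2.3966, 2.5379
α = 0.12; lower rank = 50 × 0.060 = 3; upper rank = 50 × 0.940 = 47.
The 3rd smallest replicate is 0.8169; the 47th is 2.2867.

(0.8169, 2.2867)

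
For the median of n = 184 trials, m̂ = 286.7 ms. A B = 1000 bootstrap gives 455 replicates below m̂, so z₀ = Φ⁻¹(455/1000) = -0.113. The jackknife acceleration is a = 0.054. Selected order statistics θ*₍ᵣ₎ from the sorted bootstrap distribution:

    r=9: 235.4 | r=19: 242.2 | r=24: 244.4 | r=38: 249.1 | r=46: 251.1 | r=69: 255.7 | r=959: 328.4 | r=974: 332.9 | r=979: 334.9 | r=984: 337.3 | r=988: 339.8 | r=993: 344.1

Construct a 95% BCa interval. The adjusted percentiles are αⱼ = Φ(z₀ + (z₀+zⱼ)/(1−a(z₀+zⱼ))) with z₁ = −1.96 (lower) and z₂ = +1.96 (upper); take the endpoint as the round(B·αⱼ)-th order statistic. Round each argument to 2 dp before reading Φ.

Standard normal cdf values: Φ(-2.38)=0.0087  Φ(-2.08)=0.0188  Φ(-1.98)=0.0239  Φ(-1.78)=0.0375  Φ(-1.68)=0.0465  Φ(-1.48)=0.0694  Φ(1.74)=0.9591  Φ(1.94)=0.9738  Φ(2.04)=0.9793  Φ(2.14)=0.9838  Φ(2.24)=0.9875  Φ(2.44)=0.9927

Lower: z₀ + z₁ = -0.113 + (-1.960) = -2.073; 1 − a(z₀+z₁) = 1 − (0.054)(-2.073) = 1.1119; argument = -0.113 + (-2.073)/1.1119 = -1.9773 → -1.98.
α₁ = Φ(-1.98) = 0.0239; rank = round(1000 × 0.0239) = 24; θ*₍24₎ = 244.4.
Upper: z₀ + z₂ = 1.847; 1 − a(z₀+z₂) = 0.9003; argument = 1.9386 → 1.94; α₂ = 0.9738; rank = 974; θ*₍974₎ = 332.9.

(244.4, 332.9)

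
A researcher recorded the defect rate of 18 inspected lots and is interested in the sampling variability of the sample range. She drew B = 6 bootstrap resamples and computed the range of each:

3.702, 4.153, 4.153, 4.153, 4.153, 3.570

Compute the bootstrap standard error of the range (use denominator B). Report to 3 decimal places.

SE* = 0.247

Bootstrap SE is the standard deviation of the 6 replicate ranges.
Mean of replicates: (3.702 + 4.153 + 4.153 + 4.153 + 4.153 + 3.570) / 6 = 23.8840 / 6 = 3.9807
Sum of squared deviations: (−0.2787)² + (+0.1723)² + (+0.1723)² + (+0.1723)² + (+0.1723)² + (−0.4107)² = 0.3651
Variance = 0.3651 / 6 = 0.0608
SE* = √0.0608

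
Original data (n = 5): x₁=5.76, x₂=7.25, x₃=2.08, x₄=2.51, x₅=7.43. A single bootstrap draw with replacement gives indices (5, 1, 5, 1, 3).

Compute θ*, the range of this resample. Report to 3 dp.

θ* = 5.350

Resample values: 7.43, 5.76, 7.43, 5.76, 2.08.
Range = 7.43 − 2.08 = 5.350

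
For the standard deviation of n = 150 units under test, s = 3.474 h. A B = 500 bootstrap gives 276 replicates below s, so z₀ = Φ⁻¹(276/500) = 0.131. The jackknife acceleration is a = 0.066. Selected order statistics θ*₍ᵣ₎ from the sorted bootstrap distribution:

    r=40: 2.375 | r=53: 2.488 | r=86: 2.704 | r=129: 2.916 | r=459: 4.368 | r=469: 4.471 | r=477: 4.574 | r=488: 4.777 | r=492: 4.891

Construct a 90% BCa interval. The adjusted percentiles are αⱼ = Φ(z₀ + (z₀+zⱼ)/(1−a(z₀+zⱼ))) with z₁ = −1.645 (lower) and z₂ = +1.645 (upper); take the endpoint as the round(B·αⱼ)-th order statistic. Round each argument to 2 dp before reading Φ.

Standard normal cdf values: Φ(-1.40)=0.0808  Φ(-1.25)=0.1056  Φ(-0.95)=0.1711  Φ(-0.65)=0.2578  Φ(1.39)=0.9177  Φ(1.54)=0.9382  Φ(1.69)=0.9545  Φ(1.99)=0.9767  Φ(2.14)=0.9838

Lower: z₀ + z₁ = 0.131 + (-1.645) = -1.514; 1 − a(z₀+z₁) = 1 − (0.066)(-1.514) = 1.0999; argument = 0.131 + (-1.514)/1.0999 = -1.2455 → -1.25.
α₁ = Φ(-1.25) = 0.1056; rank = round(500 × 0.1056) = 53; θ*₍53₎ = 2.488.
Upper: z₀ + z₂ = 1.776; 1 − a(z₀+z₂) = 0.8828; argument = 2.1428 → 2.14; α₂ = 0.9838; rank = 492; θ*₍492₎ = 4.891.

(2.488, 4.891)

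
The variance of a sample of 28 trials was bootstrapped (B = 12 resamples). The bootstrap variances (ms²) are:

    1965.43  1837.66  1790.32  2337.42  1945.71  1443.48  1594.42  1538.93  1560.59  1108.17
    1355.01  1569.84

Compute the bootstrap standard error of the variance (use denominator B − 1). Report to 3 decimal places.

SE* = 325.074

Bootstrap SE is the standard deviation of the 12 replicate variances.
Mean of replicates: (1965.43 + 1837.66 + 1790.32 + 2337.42 + 1945.71 + 1443.48 + 1594.42 + 1538.93 + 1560.59 + 1108.17 + 1355.01 + 1569.84) / 12 = 20046.9800 / 12 = 1670.5817
Sum of squared deviations: (+294.8483)² + (+167.0783)² + (+119.7383)² + (+666.8383)² + (+275.1283)² + (−227.1017)² + (−76.1617)² + (−131.6517)² + (−109.9917)² + (−562.4117)² + (−315.5717)² + (−100.7417)² = 1162404.2778
Variance = 1162404.2778 / 11 = 105673.1162
SE* = √105673.1162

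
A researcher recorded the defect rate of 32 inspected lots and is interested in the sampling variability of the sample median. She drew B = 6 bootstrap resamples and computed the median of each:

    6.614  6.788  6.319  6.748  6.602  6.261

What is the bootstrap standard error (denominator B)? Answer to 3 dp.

Bootstrap SE is the standard deviation of the 6 replicate medians.
Mean of replicates: (6.614 + 6.788 + 6.319 + 6.748 + 6.602 + 6.261) / 6 = 39.3320 / 6 = 6.5553
Sum of squared deviations: (+0.0587)² + (+0.2327)² + (−0.2363)² + (+0.1927)² + (+0.0467)² + (−0.2943)² = 0.2394
Variance = 0.2394 / 6 = 0.0399
SE* = √0.0399

SE* = 0.200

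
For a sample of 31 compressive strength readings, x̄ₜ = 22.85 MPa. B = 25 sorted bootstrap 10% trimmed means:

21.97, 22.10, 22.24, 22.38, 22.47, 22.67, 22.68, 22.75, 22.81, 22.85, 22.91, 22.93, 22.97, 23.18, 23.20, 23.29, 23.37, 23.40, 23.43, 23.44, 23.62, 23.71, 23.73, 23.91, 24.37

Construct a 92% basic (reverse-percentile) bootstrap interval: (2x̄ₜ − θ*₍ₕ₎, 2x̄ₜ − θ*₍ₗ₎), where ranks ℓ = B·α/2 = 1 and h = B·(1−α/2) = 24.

(21.79, 23.73)

Percentile endpoints at ranks 1 and 24: θ*₍1₎ = 21.97, θ*₍24₎ = 23.91.
Basic interval reflects these around x̄ₜ:
  lower = 2 × 22.85 − 23.91 = 21.79
  upper = 2 × 22.85 − 21.97 = 23.73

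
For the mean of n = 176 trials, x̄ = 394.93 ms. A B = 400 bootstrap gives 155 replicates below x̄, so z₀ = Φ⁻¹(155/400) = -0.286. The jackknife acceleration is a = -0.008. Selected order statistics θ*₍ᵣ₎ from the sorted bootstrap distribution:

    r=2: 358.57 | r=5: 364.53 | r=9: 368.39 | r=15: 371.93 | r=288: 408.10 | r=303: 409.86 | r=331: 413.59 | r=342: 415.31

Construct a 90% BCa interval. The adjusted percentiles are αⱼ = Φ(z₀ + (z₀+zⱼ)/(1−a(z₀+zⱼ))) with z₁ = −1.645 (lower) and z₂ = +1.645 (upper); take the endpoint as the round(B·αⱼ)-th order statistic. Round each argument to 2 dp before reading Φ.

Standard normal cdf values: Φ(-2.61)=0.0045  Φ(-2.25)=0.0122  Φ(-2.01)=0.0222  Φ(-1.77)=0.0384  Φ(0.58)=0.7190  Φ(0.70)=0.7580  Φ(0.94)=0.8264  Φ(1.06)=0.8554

(364.53, 415.31)

Lower: z₀ + z₁ = -0.286 + (-1.645) = -1.931; 1 − a(z₀+z₁) = 1 − (-0.008)(-1.931) = 0.9846; argument = -0.286 + (-1.931)/0.9846 = -2.2473 → -2.25.
α₁ = Φ(-2.25) = 0.0122; rank = round(400 × 0.0122) = 5; θ*₍5₎ = 364.53.
Upper: z₀ + z₂ = 1.359; 1 − a(z₀+z₂) = 1.0109; argument = 1.0584 → 1.06; α₂ = 0.8554; rank = 342; θ*₍342₎ = 415.31.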